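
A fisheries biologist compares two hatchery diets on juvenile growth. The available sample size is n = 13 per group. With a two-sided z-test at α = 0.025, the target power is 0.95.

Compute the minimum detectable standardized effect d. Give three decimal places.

d ≈ 1.524

Required noncentrality: δ = z_{0.0125} + z_{0.05} = 2.241 + 1.645 = 3.886.
(Lower-tail contribution to power is negligible for δ > 0.)
δ = d·√(n/2) ⇒ d = δ/√(n/2) = 3.886/√(13/2) = 1.5243.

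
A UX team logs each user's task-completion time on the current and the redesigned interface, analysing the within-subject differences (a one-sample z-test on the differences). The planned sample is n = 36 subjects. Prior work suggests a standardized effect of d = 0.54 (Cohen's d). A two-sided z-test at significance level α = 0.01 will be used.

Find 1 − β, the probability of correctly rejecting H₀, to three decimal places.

Power ≈ 0.747

Noncentrality parameter: δ = d·√n = 0.54 × √36 = 3.2400
Two-sided α = 0.01 → critical value z_{0.005} = 2.576.
Power = Φ(δ − 2.576) + Φ(−δ − 2.576) = Φ(0.664) + Φ(-5.816) = 0.7467 + 0.0000 = 0.7467.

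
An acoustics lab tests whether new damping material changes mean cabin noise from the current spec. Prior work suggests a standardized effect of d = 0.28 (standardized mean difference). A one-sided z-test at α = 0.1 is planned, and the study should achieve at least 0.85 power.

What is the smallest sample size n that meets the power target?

For power 0.85 need Φ(δ − z_{0.1}) = 0.85, so δ = z_{0.1} + z_{0.15} = 1.282 + 1.036 = 2.318.
δ = d·√n ⇒ n = (δ/d)² = (2.318 / 0.28)² = 68.53.
Round up to the next whole unit.

n = 69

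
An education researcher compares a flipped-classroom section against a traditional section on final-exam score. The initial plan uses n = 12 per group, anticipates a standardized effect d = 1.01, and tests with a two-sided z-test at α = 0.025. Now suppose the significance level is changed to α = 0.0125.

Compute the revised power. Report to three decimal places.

Power ≈ 0.491

δ = d·√(n/2) = 1.01 × √(12/2) = 2.4740 (unchanged). New critical value: z_{0.0063} = 2.498.
Revised power = Φ(δ − 2.498) + Φ(−δ − 2.498) = Φ(-0.024) + Φ(-4.972) = 0.4905 + 0.0000 = 0.4905.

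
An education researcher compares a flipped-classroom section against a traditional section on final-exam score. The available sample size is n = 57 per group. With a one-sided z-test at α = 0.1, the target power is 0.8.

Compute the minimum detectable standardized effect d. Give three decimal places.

Required noncentrality: δ = z_{0.1} + z_{0.20} = 1.282 + 0.842 = 2.123.
δ = d·√(n/2) ⇒ d = δ/√(n/2) = 2.123/√(57/2) = 0.3977.

d ≈ 0.398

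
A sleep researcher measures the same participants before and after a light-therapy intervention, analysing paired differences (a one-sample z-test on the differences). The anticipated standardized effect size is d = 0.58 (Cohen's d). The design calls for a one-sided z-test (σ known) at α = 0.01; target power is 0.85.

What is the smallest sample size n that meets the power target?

For power 0.85 need Φ(δ − z_{0.01}) = 0.85, so δ = z_{0.01} + z_{0.15} = 2.326 + 1.036 = 3.363.
δ = d·√n ⇒ n = (δ/d)² = (3.363 / 0.58)² = 33.62.
Rounding up, n = 34.

n = 34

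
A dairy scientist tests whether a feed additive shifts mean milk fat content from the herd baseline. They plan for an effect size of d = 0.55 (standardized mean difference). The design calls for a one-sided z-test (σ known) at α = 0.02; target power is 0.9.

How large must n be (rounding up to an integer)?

n = 37

Set Φ(δ − 2.054) = 0.9; then δ − 2.054 = Φ⁻¹(0.9) = 1.282, giving δ = 3.335.
δ = d·√n ⇒ n = (δ/d)² = (3.335 / 0.55)² = 36.77.
Round up to the next whole unit.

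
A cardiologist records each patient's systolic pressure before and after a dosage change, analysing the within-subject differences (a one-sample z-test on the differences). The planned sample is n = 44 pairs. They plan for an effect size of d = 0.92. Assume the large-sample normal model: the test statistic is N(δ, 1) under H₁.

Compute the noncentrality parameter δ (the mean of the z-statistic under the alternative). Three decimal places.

The noncentrality parameter scales effect size by the design's sample-size factor: δ = d·√n = 0.92 × √44 = 6.1026

δ ≈ 6.103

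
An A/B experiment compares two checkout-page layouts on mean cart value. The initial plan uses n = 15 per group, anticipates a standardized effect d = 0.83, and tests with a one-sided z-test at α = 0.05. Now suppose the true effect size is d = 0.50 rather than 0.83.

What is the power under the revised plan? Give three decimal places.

Power ≈ 0.391

With d = 0.50: δ = d·√(n/2) = 0.50 × √(15/2) = 1.3693. Critical value z_{0.05} = 1.645.
Revised power = P(Z > 1.645 − δ) = Φ(-0.276) = 0.3914.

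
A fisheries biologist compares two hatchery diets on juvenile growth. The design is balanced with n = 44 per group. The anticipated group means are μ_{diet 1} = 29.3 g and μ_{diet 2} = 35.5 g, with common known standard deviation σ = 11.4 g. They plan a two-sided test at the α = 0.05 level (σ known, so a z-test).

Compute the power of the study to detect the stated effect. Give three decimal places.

Standardized effect: d = |μ_{diet 1} − μ_{diet 2}| / σ = |29.3 − 35.5| / 11.4 = 0.5439
Noncentrality parameter: δ = d·√(n/2) = 0.5439 × √(44/2) = 2.5509
Critical value for a two-sided test at α = 0.05: z_{α/2} = 1.960.
Power = Φ(δ − 1.960) + Φ(−δ − 1.960) = Φ(0.591) + Φ(-4.511) = 0.7227 + 0.0000 = 0.7227.

Power ≈ 0.723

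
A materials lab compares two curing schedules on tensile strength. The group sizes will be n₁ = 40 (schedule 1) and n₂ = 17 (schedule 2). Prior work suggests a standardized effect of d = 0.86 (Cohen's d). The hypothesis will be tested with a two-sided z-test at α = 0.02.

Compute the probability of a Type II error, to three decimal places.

β ≈ 0.260

Noncentrality parameter: λ = d / √(1/n₁ + 1/n₂) = 0.86 / √(1/40 + 1/17) = 2.9704
Critical value for a two-sided test at α = 0.02: z_{α/2} = 2.326.
Power = Φ(λ − 2.326) + Φ(−λ − 2.326) = Φ(0.644) + Φ(-5.297) = 0.7402 + 0.0000 = 0.7402.
Type II error: β = 1 − power = 1 − 0.7402 = 0.2598.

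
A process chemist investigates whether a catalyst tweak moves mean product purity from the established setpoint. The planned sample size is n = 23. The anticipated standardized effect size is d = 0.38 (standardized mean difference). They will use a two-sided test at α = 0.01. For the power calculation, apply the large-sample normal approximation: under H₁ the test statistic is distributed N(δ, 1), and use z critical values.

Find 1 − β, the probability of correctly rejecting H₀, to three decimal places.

Noncentrality parameter: δ = d·√n = 0.38 × √23 = 1.8224
Critical value for a two-sided test at α = 0.01: z_{α/2} = 2.576.
Power = Φ(δ − 2.576) + Φ(−δ − 2.576) = Φ(-0.753) + Φ(-4.398) = 0.2256 + 0.0000 = 0.2256.

Power ≈ 0.226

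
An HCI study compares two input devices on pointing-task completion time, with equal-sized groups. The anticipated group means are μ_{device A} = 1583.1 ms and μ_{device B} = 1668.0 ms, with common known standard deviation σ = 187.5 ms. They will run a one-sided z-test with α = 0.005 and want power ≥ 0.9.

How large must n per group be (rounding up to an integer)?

n = 146 per group

Standardized effect: d = |μ_{device A} − μ_{device B}| / σ = |1583.1 − 1668.0| / 187.5 = 0.4528
For power 0.9 need Φ(δ − z_{0.005}) = 0.9, so δ = z_{0.005} + z_{0.10} = 2.576 + 1.282 = 3.857.
δ = d·√(n/2) ⇒ n = 2(δ/d)² = 2 × (3.857 / 0.4528)² = 145.15.
Rounding up, n = 146 per group.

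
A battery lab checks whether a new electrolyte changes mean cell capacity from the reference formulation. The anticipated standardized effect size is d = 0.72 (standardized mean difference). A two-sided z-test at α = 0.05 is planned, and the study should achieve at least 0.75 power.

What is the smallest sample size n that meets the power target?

n = 14

For power 0.75 need Φ(δ − z_{0.025}) = 0.75, so δ = z_{0.025} + z_{0.25} = 1.960 + 0.674 = 2.634.
(For δ > 0 the lower-tail rejection region contributes negligibly to power, so the one-term inversion is standard.)
δ = d·√n ⇒ n = (δ/d)² = (2.634 / 0.72)² = 13.39.
Round up to the next whole unit.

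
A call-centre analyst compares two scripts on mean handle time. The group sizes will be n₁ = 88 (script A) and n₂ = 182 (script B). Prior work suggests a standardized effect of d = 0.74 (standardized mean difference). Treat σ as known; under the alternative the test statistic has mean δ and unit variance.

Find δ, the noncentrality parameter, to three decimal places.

The noncentrality parameter scales effect size by the design's sample-size factor: δ = d / √(1/n₁ + 1/n₂) = 0.74 / √(1/88 + 1/182) = 5.6994

δ ≈ 5.699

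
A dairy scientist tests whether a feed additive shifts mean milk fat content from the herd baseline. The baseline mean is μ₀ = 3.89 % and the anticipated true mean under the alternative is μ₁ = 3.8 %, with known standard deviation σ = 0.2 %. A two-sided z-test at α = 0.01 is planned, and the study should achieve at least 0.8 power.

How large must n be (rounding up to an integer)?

n = 58

Standardized effect: d = |μ₁ − μ₀| / σ = |3.8 − 3.89| / 0.2 = 0.4500
For power 0.8 need Φ(δ − z_{0.005}) = 0.8, so δ = z_{0.005} + z_{0.20} = 2.576 + 0.842 = 3.417.
(The Φ(−δ − z_{α/2}) term is vanishingly small for δ > 0 and is dropped in the standard sample-size formula.)
δ = d·√n ⇒ n = (δ/d)² = (3.417 / 0.4500)² = 57.67.
Round up to the next whole unit.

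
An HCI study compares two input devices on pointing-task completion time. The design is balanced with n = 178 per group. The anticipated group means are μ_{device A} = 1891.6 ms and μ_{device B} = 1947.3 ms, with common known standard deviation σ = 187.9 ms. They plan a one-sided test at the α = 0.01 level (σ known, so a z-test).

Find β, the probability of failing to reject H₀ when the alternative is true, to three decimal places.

Standardized effect: d = |μ_{device A} − μ_{device B}| / σ = |1891.6 − 1947.3| / 187.9 = 0.2964
Noncentrality parameter: δ = d·√(n/2) = 0.2964 × √(178/2) = 2.7966
Critical value for a one-sided test at α = 0.01: z_α = 2.326.
Power = Φ(δ − 2.326) = Φ(0.470) = 0.6809.
Type II error: β = 1 − power = 1 − 0.6809 = 0.3191.

β ≈ 0.319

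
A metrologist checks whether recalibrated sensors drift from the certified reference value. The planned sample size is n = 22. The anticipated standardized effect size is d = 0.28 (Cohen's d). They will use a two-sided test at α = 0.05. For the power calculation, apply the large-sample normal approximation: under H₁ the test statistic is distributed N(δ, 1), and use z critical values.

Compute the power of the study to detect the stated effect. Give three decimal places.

Power ≈ 0.259

Noncentrality parameter: δ = d·√n = 0.28 × √22 = 1.3133
Critical value for a two-sided test at α = 0.05: z_{α/2} = 1.960.
Power = Φ(δ − 1.960) + Φ(−δ − 1.960) = Φ(-0.647) + Φ(-3.273) = 0.2589 + 0.0005 = 0.2595.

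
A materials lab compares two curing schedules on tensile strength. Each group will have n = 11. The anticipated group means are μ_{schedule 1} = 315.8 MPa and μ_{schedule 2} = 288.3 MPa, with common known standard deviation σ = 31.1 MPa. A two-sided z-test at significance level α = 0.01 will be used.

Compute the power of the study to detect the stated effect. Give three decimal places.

Standardized effect: d = |μ_{schedule 1} − μ_{schedule 2}| / σ = |315.8 − 288.3| / 31.1 = 0.8842
Noncentrality parameter: δ = d·√(n/2) = 0.8842 × √(11/2) = 2.0737
Critical value for a two-sided test at α = 0.01: z_{α/2} = 2.576.
Power = Φ(δ − 2.576) + Φ(−δ − 2.576) = Φ(-0.502) + Φ(-4.650) = 0.3078 + 0.0000 = 0.3078.

Power ≈ 0.308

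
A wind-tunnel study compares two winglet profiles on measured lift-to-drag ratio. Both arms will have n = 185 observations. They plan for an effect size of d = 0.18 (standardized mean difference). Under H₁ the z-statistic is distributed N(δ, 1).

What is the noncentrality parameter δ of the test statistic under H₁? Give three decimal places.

δ ≈ 1.731

The noncentrality parameter scales effect size by the design's sample-size factor: δ = d·√(n/2) = 0.18 × √(185/2) = 1.7312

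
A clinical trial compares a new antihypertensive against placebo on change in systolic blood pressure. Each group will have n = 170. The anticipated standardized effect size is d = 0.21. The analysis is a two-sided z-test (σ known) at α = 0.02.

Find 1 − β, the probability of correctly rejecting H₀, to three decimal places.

Noncentrality parameter: δ = d·√(n/2) = 0.21 × √(170/2) = 1.9361
Two-sided α = 0.02 → critical value z_{0.01} = 2.326.
Power = Φ(δ − 2.326) + Φ(−δ − 2.326) = Φ(-0.390) + Φ(-4.262) = 0.3482 + 0.0000 = 0.3482.

Power ≈ 0.348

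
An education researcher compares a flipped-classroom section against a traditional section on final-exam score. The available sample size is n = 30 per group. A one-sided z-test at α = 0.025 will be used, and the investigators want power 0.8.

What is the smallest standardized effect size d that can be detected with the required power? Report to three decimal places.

Need Φ(δ − 1.960) = 0.8, so δ = 1.960 + 0.842 = 2.802.
δ = d·√(n/2) ⇒ d = δ/√(n/2) = 2.802/√(30/2) = 0.7234.

d ≈ 0.723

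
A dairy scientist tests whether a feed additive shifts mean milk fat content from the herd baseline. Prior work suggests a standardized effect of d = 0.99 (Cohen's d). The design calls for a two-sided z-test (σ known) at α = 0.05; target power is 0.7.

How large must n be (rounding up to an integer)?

For power 0.7 need Φ(δ − z_{0.025}) = 0.7, so δ = z_{0.025} + z_{0.30} = 1.960 + 0.524 = 2.484.
(The Φ(−δ − z_{α/2}) term is vanishingly small for δ > 0 and is dropped in the standard sample-size formula.)
δ = d·√n ⇒ n = (δ/d)² = (2.484 / 0.99)² = 6.30.
Rounding up, n = 7.

n = 7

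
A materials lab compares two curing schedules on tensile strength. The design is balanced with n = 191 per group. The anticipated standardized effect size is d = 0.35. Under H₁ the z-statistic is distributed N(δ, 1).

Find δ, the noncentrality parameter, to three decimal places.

δ ≈ 3.420

The noncentrality parameter scales effect size by the design's sample-size factor: δ = d·√(n/2) = 0.35 × √(191/2) = 3.4203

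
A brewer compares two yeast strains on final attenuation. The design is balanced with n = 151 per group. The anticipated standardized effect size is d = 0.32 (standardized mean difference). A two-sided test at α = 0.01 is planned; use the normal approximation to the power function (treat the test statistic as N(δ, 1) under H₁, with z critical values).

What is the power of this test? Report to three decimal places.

Power ≈ 0.581

Noncentrality parameter: δ = d·√(n/2) = 0.32 × √(151/2) = 2.7805
Two-sided α = 0.01 → critical value z_{0.005} = 2.576.
Power = Φ(δ − 2.576) + Φ(−δ − 2.576) = Φ(0.205) + Φ(-5.356) = 0.5811 + 0.0000 = 0.5811.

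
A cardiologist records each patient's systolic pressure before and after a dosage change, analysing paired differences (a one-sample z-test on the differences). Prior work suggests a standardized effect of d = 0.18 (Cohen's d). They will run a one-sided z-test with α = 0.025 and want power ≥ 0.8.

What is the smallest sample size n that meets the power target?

For power 0.8 need Φ(δ − z_{0.025}) = 0.8, so δ = z_{0.025} + z_{0.20} = 1.960 + 0.842 = 2.802.
δ = d·√n ⇒ n = (δ/d)² = (2.802 / 0.18)² = 242.25.
Round up to the next whole unit.

n = 243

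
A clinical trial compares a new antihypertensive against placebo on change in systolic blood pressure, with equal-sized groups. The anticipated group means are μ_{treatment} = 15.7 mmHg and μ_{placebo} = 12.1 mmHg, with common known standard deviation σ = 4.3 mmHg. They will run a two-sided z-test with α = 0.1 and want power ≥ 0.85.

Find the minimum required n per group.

n = 21 per group

Standardized effect: d = |μ_{treatment} − μ_{placebo}| / σ = |15.7 − 12.1| / 4.3 = 0.8372
For power 0.85 need Φ(δ − z_{0.05}) = 0.85, so δ = z_{0.05} + z_{0.15} = 1.645 + 1.036 = 2.681.
(For δ > 0 the lower-tail rejection region contributes negligibly to power, so the one-term inversion is standard.)
δ = d·√(n/2) ⇒ n = 2(δ/d)² = 2 × (2.681 / 0.8372)² = 20.51.
Round up to the next whole unit.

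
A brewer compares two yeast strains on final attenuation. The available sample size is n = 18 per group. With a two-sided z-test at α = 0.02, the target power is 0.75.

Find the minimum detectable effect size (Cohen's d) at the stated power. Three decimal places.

d ≈ 1.000

Need Φ(δ − 2.326) = 0.75, so δ = 2.326 + 0.674 = 3.001.
(Lower-tail contribution to power is negligible for δ > 0.)
δ = d·√(n/2) ⇒ d = δ/√(n/2) = 3.001/√(18/2) = 1.0003.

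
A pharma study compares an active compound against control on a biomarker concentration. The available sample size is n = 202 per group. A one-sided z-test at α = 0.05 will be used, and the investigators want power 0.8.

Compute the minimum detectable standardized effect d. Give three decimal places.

Required noncentrality: δ = z_{0.05} + z_{0.20} = 1.645 + 0.842 = 2.486.
δ = d·√(n/2) ⇒ d = δ/√(n/2) = 2.486/√(202/2) = 0.2474.

d ≈ 0.247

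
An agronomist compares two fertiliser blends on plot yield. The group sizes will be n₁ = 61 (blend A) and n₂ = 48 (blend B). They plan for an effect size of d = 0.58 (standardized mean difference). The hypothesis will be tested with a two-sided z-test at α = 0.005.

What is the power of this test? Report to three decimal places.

Power ≈ 0.579

Noncentrality parameter: δ = d / √(1/n₁ + 1/n₂) = 0.58 / √(1/61 + 1/48) = 3.0061
Critical value for a two-sided test at α = 0.005: z_{α/2} = 2.807.
Power = Φ(δ − 2.807) + Φ(−δ − 2.807) = Φ(0.199) + Φ(-5.813) = 0.5789 + 0.0000 = 0.5789.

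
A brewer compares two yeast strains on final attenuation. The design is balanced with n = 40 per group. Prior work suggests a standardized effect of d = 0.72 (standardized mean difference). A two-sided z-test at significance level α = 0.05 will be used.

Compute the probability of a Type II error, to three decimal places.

Noncentrality parameter: δ = d·√(n/2) = 0.72 × √(40/2) = 3.2199
Critical value for a two-sided test at α = 0.05: z_{α/2} = 1.960.
Power = Φ(δ − 1.960) + Φ(−δ − 1.960) = Φ(1.260) + Φ(-5.180) = 0.8962 + 0.0000 = 0.8962.
Type II error: β = 1 − power = 1 − 0.8962 = 0.1038.

β ≈ 0.104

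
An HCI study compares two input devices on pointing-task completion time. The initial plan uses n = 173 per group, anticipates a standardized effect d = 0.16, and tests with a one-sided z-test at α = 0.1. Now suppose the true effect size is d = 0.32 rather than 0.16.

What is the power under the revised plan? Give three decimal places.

With d = 0.32: δ = d·√(n/2) = 0.32 × √(173/2) = 2.9762. Critical value z_{0.1} = 1.282.
Revised power = P(Z > 1.282 − δ) = Φ(1.695) = 0.9549.

Power ≈ 0.955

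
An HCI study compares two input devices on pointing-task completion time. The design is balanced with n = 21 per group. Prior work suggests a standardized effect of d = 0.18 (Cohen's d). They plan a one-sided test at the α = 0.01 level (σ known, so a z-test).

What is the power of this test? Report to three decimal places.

Noncentrality parameter: δ = d·√(n/2) = 0.18 × √(21/2) = 0.5833
Critical value for a one-sided test at α = 0.01: z_α = 2.326.
Power = Φ(δ − 2.326) = Φ(-1.743) = 0.0407.

Power ≈ 0.041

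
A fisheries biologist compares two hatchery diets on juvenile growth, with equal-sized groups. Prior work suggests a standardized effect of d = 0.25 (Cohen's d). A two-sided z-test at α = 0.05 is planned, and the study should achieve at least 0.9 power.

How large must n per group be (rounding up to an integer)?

Set Φ(δ − 1.960) = 0.9; then δ − 1.960 = Φ⁻¹(0.9) = 1.282, giving δ = 3.242.
(For δ > 0 the lower-tail rejection region contributes negligibly to power, so the one-term inversion is standard.)
δ = d·√(n/2) ⇒ n = 2(δ/d)² = 2 × (3.242 / 0.25)² = 336.24.
Round up to the next whole unit.

n = 337 per group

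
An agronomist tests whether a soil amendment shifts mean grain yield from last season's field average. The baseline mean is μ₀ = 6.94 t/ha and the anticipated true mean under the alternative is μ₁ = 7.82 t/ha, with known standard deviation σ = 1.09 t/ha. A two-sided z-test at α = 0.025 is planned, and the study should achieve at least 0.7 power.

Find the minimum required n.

Standardized effect: d = |μ₁ − μ₀| / σ = |7.82 − 6.94| / 1.09 = 0.8073
Set Φ(δ − 2.241) = 0.7; then δ − 2.241 = Φ⁻¹(0.7) = 0.524, giving δ = 2.766.
(For δ > 0 the lower-tail rejection region contributes negligibly to power, so the one-term inversion is standard.)
δ = d·√n ⇒ n = (δ/d)² = (2.766 / 0.8073)² = 11.74.
Rounding up, n = 12.

n = 12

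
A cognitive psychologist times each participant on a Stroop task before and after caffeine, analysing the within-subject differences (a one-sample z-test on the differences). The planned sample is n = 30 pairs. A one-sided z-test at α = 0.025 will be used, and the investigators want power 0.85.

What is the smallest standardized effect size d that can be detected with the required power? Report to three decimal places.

Need Φ(δ − 1.960) = 0.85, so δ = 1.960 + 1.036 = 2.996.
δ = d·√n ⇒ d = δ/√n = 2.996/√30 = 0.5471.

d ≈ 0.547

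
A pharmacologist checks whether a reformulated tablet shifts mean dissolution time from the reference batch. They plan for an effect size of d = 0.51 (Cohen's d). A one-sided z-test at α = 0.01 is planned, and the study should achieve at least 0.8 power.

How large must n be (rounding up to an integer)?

Set Φ(δ − 2.326) = 0.8; then δ − 2.326 = Φ⁻¹(0.8) = 0.842, giving δ = 3.168.
δ = d·√n ⇒ n = (δ/d)² = (3.168 / 0.51)² = 38.59.
Round up to the next whole unit.

n = 39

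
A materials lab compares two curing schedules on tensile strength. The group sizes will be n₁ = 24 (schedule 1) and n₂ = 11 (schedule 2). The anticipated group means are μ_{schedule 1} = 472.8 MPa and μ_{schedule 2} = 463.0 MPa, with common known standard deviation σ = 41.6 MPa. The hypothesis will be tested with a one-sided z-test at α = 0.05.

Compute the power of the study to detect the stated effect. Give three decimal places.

Power ≈ 0.159

Standardized effect: d = |μ_{schedule 1} − μ_{schedule 2}| / σ = |472.8 − 463.0| / 41.6 = 0.2356
Noncentrality parameter: δ = d / √(1/n₁ + 1/n₂) = 0.2356 / √(1/24 + 1/11) = 0.6470
One-sided α = 0.05 → critical value z_{0.05} = 1.645.
Power = Φ(δ − 1.645) = Φ(-0.998) = 0.1592.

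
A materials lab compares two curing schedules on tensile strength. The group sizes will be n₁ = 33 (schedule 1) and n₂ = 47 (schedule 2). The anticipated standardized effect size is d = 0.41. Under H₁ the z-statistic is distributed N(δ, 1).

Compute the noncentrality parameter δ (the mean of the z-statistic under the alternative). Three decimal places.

δ = d / √(1/n₁ + 1/n₂) = 0.41 / √(1/33 + 1/47) = 1.8053

δ ≈ 1.805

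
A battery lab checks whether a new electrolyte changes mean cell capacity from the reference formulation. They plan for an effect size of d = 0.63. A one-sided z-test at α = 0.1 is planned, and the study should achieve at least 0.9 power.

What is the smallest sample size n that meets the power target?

For power 0.9 need Φ(δ − z_{0.1}) = 0.9, so δ = z_{0.1} + z_{0.10} = 1.282 + 1.282 = 2.563.
δ = d·√n ⇒ n = (δ/d)² = (2.563 / 0.63)² = 16.55.
Round up to the next whole unit.

n = 17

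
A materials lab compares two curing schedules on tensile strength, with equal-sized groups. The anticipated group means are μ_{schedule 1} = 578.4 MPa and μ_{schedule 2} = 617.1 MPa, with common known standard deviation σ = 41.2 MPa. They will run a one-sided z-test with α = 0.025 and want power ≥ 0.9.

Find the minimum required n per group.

Standardized effect: d = |μ_{schedule 1} − μ_{schedule 2}| / σ = |578.4 − 617.1| / 41.2 = 0.9393
For power 0.9 need Φ(δ − z_{0.025}) = 0.9, so δ = z_{0.025} + z_{0.10} = 1.960 + 1.282 = 3.242.
δ = d·√(n/2) ⇒ n = 2(δ/d)² = 2 × (3.242 / 0.9393)² = 23.82.
Rounding up, n = 24 per group.

n = 24 per group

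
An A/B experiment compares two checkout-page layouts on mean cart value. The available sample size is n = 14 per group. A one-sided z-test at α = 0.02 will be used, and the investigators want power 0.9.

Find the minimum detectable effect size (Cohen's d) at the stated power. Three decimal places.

Required noncentrality: δ = z_{0.02} + z_{0.10} = 2.054 + 1.282 = 3.335.
δ = d·√(n/2) ⇒ d = δ/√(n/2) = 3.335/√(14/2) = 1.2606.

d ≈ 1.261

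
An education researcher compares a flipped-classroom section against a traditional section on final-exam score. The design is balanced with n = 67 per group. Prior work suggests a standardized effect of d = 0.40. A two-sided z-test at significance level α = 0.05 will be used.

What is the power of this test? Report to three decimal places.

Power ≈ 0.639

Noncentrality parameter: δ = d·√(n/2) = 0.40 × √(67/2) = 2.3152
Two-sided α = 0.05 → critical value z_{0.025} = 1.960.
Power = Φ(δ − 1.960) + Φ(−δ − 1.960) = Φ(0.355) + Φ(-4.275) = 0.6388 + 0.0000 = 0.6388.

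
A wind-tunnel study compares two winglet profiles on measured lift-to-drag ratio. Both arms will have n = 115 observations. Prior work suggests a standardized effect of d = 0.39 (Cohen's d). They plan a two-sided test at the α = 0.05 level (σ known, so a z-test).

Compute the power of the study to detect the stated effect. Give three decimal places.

Noncentrality parameter: δ = d·√(n/2) = 0.39 × √(115/2) = 2.9573
Two-sided α = 0.05 → critical value z_{0.025} = 1.960.
Power = Φ(δ − 1.960) + Φ(−δ − 1.960) = Φ(0.997) + Φ(-4.917) = 0.8407 + 0.0000 = 0.8407.

Power ≈ 0.841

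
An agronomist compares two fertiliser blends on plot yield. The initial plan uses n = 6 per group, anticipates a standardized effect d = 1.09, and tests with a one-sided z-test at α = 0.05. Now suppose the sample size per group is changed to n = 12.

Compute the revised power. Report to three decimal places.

Power ≈ 0.847

With n = 12 per group: δ = d·√(n/2) = 1.09 × √(12/2) = 2.6699. Critical value z_{0.05} = 1.645.
Revised power = Φ(δ − 1.645) = Φ(1.025) = 0.8473.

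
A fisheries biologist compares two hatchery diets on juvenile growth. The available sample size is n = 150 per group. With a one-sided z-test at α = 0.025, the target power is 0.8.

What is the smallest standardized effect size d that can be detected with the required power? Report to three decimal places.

Required noncentrality: δ = z_{0.025} + z_{0.20} = 1.960 + 0.842 = 2.802.
δ = d·√(n/2) ⇒ d = δ/√(n/2) = 2.802/√(150/2) = 0.3235.

d ≈ 0.323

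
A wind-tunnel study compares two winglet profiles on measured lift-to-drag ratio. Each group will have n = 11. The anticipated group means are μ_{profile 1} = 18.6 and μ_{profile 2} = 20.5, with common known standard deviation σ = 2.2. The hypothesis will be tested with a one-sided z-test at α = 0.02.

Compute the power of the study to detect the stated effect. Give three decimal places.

Standardized effect: d = |μ_{profile 1} − μ_{profile 2}| / σ = |18.6 − 20.5| / 2.2 = 0.8636
Noncentrality parameter: δ = d·√(n/2) = 0.8636 × √(11/2) = 2.0254
Critical value for a one-sided test at α = 0.02: z_α = 2.054.
Power = Φ(δ − 2.054) = Φ(-0.028) = 0.4887.

Power ≈ 0.489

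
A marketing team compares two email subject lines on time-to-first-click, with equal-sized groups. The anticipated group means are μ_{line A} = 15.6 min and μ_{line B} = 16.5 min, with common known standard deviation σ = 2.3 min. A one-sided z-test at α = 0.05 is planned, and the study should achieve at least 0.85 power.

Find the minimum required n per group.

n = 94 per group

Standardized effect: d = |μ_{line A} − μ_{line B}| / σ = |15.6 − 16.5| / 2.3 = 0.3913
Set Φ(δ − 1.645) = 0.85; then δ − 1.645 = Φ⁻¹(0.85) = 1.036, giving δ = 2.681.
δ = d·√(n/2) ⇒ n = 2(δ/d)² = 2 × (2.681 / 0.3913)² = 93.90.
Rounding up, n = 94 per group.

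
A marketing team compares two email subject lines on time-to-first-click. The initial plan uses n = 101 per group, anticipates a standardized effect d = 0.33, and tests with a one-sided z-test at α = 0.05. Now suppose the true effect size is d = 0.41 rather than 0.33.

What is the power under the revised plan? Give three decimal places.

Power ≈ 0.898

With d = 0.41: δ = d·√(n/2) = 0.41 × √(101/2) = 2.9136. Critical value z_{0.05} = 1.645.
Revised power = Φ(δ − 1.645) = Φ(1.269) = 0.8977.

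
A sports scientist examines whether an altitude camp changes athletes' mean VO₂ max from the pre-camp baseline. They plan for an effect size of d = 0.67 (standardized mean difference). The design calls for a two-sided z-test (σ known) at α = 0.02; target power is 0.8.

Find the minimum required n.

For power 0.8 need Φ(δ − z_{0.01}) = 0.8, so δ = z_{0.01} + z_{0.20} = 2.326 + 0.842 = 3.168.
(Ignoring the negligible lower-tail rejection probability gives the usual closed-form inversion.)
δ = d·√n ⇒ n = (δ/d)² = (3.168 / 0.67)² = 22.36.
Round up to the next whole unit.

n = 23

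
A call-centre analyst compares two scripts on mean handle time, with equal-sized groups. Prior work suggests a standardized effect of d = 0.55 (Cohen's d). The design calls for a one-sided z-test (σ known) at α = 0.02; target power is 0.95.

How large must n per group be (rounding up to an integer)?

For power 0.95 need Φ(δ − z_{0.02}) = 0.95, so δ = z_{0.02} + z_{0.05} = 2.054 + 1.645 = 3.699.
δ = d·√(n/2) ⇒ n = 2(δ/d)² = 2 × (3.699 / 0.55)² = 90.44.
Round up to the next whole unit.

n = 91 per group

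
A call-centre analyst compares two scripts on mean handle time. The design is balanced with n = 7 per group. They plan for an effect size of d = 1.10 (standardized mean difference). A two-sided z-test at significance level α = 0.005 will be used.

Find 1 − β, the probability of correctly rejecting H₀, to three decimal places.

Power ≈ 0.227

Noncentrality parameter: δ = d·√(n/2) = 1.10 × √(7/2) = 2.0579
Critical value for a two-sided test at α = 0.005: z_{α/2} = 2.807.
Power = Φ(δ − 2.807) + Φ(−δ − 2.807) = Φ(-0.749) + Φ(-4.865) = 0.2269 + 0.0000 = 0.2269.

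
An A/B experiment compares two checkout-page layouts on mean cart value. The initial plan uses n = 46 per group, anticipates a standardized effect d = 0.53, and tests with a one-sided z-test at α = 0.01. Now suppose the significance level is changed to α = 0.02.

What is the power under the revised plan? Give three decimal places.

δ = d·√(n/2) = 0.53 × √(46/2) = 2.5418 (unchanged). New critical value: z_{0.02} = 2.054.
Revised power = Φ(δ − 2.054) = Φ(0.488) = 0.6872.

Power ≈ 0.687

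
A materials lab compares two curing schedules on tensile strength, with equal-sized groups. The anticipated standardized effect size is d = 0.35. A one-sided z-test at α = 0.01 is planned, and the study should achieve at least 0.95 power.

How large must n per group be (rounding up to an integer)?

n = 258 per group

Set Φ(δ − 2.326) = 0.95; then δ − 2.326 = Φ⁻¹(0.95) = 1.645, giving δ = 3.971.
δ = d·√(n/2) ⇒ n = 2(δ/d)² = 2 × (3.971 / 0.35)² = 257.48.
Round up to the next whole unit.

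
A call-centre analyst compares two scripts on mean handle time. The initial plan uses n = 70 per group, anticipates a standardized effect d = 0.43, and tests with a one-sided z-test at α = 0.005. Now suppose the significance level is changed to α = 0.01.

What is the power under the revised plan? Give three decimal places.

Power ≈ 0.586

δ = d·√(n/2) = 0.43 × √(70/2) = 2.5439 (unchanged). New critical value: z_{0.01} = 2.326.
Revised power = P(Z > 2.326 − δ) = Φ(0.218) = 0.5861.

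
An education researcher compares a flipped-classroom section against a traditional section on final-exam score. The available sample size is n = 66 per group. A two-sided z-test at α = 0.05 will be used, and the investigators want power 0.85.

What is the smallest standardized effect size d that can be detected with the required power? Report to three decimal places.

Required noncentrality: δ = z_{0.025} + z_{0.15} = 1.960 + 1.036 = 2.996.
(Lower-tail contribution to power is negligible for δ > 0.)
δ = d·√(n/2) ⇒ d = δ/√(n/2) = 2.996/√(66/2) = 0.5216.

d ≈ 0.522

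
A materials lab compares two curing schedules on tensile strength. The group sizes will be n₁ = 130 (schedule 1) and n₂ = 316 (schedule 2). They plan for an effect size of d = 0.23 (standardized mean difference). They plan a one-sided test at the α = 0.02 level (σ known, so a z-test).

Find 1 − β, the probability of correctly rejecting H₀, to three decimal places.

Power ≈ 0.561

Noncentrality parameter: δ = d / √(1/n₁ + 1/n₂) = 0.23 / √(1/130 + 1/316) = 2.2074
One-sided α = 0.02 → critical value z_{0.02} = 2.054.
Power = P(Z > 2.054 − δ) = Φ(0.154) = 0.5610.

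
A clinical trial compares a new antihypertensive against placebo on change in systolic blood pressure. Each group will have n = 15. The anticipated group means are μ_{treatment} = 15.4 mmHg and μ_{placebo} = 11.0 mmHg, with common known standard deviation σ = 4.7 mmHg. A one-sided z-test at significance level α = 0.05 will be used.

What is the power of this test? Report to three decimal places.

Standardized effect: d = |μ_{treatment} − μ_{placebo}| / σ = |15.4 − 11.0| / 4.7 = 0.9362
Noncentrality parameter: δ = d·√(n/2) = 0.9362 × √(15/2) = 2.5638
Critical value for a one-sided test at α = 0.05: z_α = 1.645.
Power = Φ(δ − 1.645) = Φ(0.919) = 0.8209.

Power ≈ 0.821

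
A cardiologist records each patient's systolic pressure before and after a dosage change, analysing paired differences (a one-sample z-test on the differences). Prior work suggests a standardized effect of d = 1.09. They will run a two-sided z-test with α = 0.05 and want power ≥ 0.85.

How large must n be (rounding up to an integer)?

n = 8

Set Φ(δ − 1.960) = 0.85; then δ − 1.960 = Φ⁻¹(0.85) = 1.036, giving δ = 2.996.
(For δ > 0 the lower-tail rejection region contributes negligibly to power, so the one-term inversion is standard.)
δ = d·√n ⇒ n = (δ/d)² = (2.996 / 1.09)² = 7.56.
Rounding up, n = 8.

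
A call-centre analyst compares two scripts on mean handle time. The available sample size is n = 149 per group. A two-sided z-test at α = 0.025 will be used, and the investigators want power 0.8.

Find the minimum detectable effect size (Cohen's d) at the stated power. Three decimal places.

d ≈ 0.357

Required noncentrality: δ = z_{0.0125} + z_{0.20} = 2.241 + 0.842 = 3.083.
(The second rejection-region term Φ(−δ − z_{α/2}) is negligible and dropped.)
δ = d·√(n/2) ⇒ d = δ/√(n/2) = 3.083/√(149/2) = 0.3572.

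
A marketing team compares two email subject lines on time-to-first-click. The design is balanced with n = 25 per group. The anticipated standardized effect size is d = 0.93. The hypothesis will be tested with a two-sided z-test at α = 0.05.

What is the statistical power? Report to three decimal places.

Noncentrality parameter: δ = d·√(n/2) = 0.93 × √(25/2) = 3.2880
Two-sided α = 0.05 → critical value z_{0.025} = 1.960.
Power = Φ(δ − 1.960) + Φ(−δ − 1.960) = Φ(1.328) + Φ(-5.248) = 0.9079 + 0.0000 = 0.9079.

Power ≈ 0.908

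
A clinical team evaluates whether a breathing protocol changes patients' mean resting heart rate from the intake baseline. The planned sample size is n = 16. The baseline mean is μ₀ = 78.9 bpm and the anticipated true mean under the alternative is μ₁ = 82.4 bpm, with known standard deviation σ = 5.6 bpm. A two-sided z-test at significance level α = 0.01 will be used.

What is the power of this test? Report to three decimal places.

Standardized effect: d = |μ₁ − μ₀| / σ = |82.4 − 78.9| / 5.6 = 0.6250
Noncentrality parameter: δ = d·√n = 0.6250 × √16 = 2.5000
Critical value for a two-sided test at α = 0.01: z_{α/2} = 2.576.
Power = Φ(δ − 2.576) + Φ(−δ − 2.576) = Φ(-0.076) + Φ(-5.076) = 0.4698 + 0.0000 = 0.4698.

Power ≈ 0.470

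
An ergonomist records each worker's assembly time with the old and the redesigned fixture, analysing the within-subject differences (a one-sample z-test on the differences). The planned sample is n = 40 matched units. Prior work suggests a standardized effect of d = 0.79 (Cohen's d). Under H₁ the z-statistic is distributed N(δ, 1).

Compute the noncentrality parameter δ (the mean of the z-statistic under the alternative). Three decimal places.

δ ≈ 4.996

The noncentrality parameter scales effect size by the design's sample-size factor: δ = d·√n = 0.79 × √40 = 4.9964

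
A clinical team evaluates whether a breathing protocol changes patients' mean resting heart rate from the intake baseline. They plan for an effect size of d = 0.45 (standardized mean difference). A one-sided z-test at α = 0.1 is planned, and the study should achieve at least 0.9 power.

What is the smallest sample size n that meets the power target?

For power 0.9 need Φ(δ − z_{0.1}) = 0.9, so δ = z_{0.1} + z_{0.10} = 1.282 + 1.282 = 2.563.
δ = d·√n ⇒ n = (δ/d)² = (2.563 / 0.45)² = 32.44.
Round up to the next whole unit.

n = 33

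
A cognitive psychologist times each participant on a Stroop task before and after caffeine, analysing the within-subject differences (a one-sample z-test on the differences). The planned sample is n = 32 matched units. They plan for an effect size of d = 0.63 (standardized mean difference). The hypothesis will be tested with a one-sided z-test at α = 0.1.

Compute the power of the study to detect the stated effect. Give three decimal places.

Noncentrality parameter: δ = d·√n = 0.63 × √32 = 3.5638
One-sided α = 0.1 → critical value z_{0.1} = 1.282.
Power = P(Z > 1.282 − δ) = Φ(2.282) = 0.9888.

Power ≈ 0.989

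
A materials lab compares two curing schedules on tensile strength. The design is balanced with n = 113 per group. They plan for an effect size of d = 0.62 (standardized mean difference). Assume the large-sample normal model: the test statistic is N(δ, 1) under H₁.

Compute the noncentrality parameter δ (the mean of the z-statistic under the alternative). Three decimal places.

The noncentrality parameter scales effect size by the design's sample-size factor: δ = d·√(n/2) = 0.62 × √(113/2) = 4.6603

δ ≈ 4.660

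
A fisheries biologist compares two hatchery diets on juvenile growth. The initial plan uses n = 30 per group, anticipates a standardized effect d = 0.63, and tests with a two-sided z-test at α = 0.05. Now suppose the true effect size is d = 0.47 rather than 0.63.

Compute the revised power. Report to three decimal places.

With d = 0.47: δ = d·√(n/2) = 0.47 × √(30/2) = 1.8203. Critical value z_{0.025} = 1.960.
Revised power = Φ(δ − 1.960) + Φ(−δ − 1.960) = Φ(-0.140) + Φ(-3.780) = 0.4445 + 0.0001 = 0.4445.

Power ≈ 0.445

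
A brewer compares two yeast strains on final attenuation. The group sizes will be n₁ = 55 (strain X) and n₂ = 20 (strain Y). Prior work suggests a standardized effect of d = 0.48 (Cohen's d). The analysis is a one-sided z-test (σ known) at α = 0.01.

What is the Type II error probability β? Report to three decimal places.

Noncentrality parameter: δ = d / √(1/n₁ + 1/n₂) = 0.48 / √(1/55 + 1/20) = 1.8383
One-sided α = 0.01 → critical value z_{0.01} = 2.326.
Power = P(Z > 2.326 − δ) = Φ(-0.488) = 0.3127.
Type II error: β = 1 − power = 1 − 0.3127 = 0.6873.

β ≈ 0.687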